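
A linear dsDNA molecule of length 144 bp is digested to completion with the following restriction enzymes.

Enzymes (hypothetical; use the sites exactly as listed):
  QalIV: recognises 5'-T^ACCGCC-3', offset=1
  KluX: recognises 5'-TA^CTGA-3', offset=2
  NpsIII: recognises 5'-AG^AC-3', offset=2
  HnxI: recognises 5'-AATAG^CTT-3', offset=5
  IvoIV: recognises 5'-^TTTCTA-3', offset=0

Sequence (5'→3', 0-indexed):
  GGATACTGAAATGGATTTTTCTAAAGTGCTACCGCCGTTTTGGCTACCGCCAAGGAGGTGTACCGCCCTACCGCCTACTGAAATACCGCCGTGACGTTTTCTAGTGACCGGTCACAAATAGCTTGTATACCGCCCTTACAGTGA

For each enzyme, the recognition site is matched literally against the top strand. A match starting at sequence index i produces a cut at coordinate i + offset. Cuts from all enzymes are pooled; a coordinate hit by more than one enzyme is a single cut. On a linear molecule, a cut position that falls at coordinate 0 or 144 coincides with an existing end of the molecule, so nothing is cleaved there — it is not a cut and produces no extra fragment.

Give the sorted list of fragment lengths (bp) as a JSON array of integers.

Site scan:
  QalIV (TACCGCC, off=1): starts [29, 44, 60, 68, 83, 127] → cuts [30, 45, 61, 69, 84, 128]
  KluX (TACTGA, off=2): starts [3, 75] → cuts [5, 77]
  NpsIII (AGAC, off=2): no sites
  HnxI (AATAGCTT, off=5): starts [116] → cuts [121]
  IvoIV (TTTCTA, off=0): starts [17, 97] → cuts [17, 97]

Pooled cuts: [5, 17, 30, 45, 61, 69, 77, 84, 97, 121, 128]

Fragment lengths:
  [0,5): 5 bp
  [5,17): 12 bp
  [17,30): 13 bp
  [30,45): 15 bp
  [45,61): 16 bp
  [61,69): 8 bp
  [69,77): 8 bp
  [77,84): 7 bp
  [84,97): 13 bp
  [97,121): 24 bp
  [121,128): 7 bp
  [128,144): 16 bp

[5,7,7,8,8,12,13,13,15,16,16,24]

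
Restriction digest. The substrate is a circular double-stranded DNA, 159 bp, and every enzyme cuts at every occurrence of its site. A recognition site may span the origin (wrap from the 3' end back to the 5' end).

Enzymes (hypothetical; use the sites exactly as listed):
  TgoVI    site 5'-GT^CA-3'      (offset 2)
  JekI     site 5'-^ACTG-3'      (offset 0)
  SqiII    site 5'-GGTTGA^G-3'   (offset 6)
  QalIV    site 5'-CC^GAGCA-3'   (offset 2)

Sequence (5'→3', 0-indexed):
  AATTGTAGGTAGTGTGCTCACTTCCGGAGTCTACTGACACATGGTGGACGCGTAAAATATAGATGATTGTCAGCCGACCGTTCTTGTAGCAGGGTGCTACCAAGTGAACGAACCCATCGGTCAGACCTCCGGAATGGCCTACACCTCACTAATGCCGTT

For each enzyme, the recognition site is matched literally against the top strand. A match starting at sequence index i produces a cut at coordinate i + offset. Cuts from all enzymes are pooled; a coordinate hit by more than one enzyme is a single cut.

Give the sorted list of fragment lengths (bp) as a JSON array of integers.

Scan for sites:
  TgoVI (GTCA, off=2): starts [68, 119] → cuts [70, 121]
  JekI (ACTG, off=0): starts [32] → cuts [32]
  SqiII (GGTTGAG, off=6): no sites
  QalIV (CCGAGCA, off=2): no sites

All cut coordinates (distinct, sorted): [32, 70, 121]

Fragment lengths:
  32→70: 38 bp
  70→121: 51 bp
  121→32 (wrap): 159-121+32 = 70 bp

[38,51,70]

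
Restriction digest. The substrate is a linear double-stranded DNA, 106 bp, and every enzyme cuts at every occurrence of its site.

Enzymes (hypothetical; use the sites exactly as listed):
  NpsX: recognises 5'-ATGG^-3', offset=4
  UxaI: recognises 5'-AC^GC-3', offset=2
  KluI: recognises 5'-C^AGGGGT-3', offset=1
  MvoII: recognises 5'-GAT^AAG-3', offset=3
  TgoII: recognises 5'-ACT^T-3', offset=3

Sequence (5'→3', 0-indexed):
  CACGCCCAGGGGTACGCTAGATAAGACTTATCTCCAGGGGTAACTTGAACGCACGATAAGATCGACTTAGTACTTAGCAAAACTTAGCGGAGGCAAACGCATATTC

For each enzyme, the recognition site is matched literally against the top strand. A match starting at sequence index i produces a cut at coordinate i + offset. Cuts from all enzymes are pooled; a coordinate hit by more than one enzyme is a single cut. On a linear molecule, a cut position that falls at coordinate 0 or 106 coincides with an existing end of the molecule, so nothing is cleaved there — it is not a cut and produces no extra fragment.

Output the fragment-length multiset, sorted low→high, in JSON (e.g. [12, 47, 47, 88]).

Site scan:
  NpsX (ATGG, off=4): no sites
  UxaI ACGC/2: at [1, 13, 48, 96] ⇒ [3, 15, 50, 98]
  KluI CAGGGGT/1: at [6, 34] ⇒ [7, 35]
  MvoII GATAAG/3: at [19, 54] ⇒ [22, 57]
  TgoII ACTT/3: at [25, 42, 64, 71, 81] ⇒ [28, 45, 67, 74, 84]

Pooled cuts: [3, 7, 15, 22, 28, 35, 45, 50, 57, 67, 74, 84, 98]

Fragment lengths:
  [0,3): 3 bp
  [3,7): 4 bp
  [7,15): 8 bp
  [15,22): 7 bp
  [22,28): 6 bp
  [28,35): 7 bp
  [35,45): 10 bp
  [45,50): 5 bp
  [50,57): 7 bp
  [57,67): 10 bp
  [67,74): 7 bp
  [74,84): 10 bp
  [84,98): 14 bp
  [98,106): 8 bp

[3,4,5,6,7,7,7,7,8,8,10,10,10,14]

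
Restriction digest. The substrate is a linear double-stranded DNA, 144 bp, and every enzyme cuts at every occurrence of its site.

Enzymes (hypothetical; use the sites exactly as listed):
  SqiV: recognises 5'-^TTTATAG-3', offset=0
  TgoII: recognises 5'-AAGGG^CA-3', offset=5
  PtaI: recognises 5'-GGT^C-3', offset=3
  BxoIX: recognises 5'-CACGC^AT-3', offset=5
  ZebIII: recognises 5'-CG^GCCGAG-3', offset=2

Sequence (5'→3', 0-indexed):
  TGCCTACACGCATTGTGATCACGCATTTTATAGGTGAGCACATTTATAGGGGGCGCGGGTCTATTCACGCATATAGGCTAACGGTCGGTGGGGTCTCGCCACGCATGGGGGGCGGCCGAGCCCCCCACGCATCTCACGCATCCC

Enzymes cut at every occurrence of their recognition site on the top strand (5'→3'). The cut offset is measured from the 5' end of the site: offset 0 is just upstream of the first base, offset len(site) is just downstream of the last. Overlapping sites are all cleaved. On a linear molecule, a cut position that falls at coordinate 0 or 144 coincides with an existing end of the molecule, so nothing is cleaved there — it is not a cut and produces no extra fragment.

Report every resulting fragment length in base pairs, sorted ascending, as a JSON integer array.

Scan for sites:
  SqiV TTTATAG/0: at [26, 42] ⇒ [26, 42]
  TgoII (AAGGGCA, off=5): no sites
  PtaI GGTC/3: at [57, 82, 91] ⇒ [60, 85, 94]
  BxoIX CACGCAT/5: at [6, 19, 65, 99, 125, 134] ⇒ [11, 24, 70, 104, 130, 139]
  ZebIII CGGCCGAG/2: at [112] ⇒ [114]

Pooled cuts: [11, 24, 26, 42, 60, 70, 85, 94, 104, 114, 130, 139]

Fragment lengths:
  [0,11): 11 bp
  [11,24): 13 bp
  [24,26): 2 bp
  [26,42): 16 bp
  [42,60): 18 bp
  [60,70): 10 bp
  [70,85): 15 bp
  [85,94): 9 bp
  [94,104): 10 bp
  [104,114): 10 bp
  [114,130): 16 bp
  [130,139): 9 bp
  [139,144): 5 bp

[2,5,9,9,10,10,10,11,13,15,16,16,18]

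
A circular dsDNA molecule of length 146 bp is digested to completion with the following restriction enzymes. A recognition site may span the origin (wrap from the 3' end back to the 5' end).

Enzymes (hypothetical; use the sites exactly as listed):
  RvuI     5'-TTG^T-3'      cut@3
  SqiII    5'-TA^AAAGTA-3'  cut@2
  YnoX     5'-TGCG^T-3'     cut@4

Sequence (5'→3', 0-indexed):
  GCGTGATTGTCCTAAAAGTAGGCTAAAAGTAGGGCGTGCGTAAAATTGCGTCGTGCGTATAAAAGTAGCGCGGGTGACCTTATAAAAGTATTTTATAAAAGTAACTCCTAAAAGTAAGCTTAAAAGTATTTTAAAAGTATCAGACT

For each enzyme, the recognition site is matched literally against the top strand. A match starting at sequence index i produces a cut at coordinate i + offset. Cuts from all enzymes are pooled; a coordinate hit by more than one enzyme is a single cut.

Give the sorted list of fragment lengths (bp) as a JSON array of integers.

[4,5,6,7,10,11,11,12,13,13,15,16,23]

Per-enzyme occurrences:
  RvuI (TTGT, off=3): starts [6] → cuts [9]
  SqiII (TAAAAGTA, off=2): starts [12, 23, 59, 82, 95, 108, 120, 131] → cuts [14, 25, 61, 84, 97, 110, 122, 133]
  YnoX (TGCGT, off=4): starts [36, 46, 53, 145] → cuts [3, 40, 50, 57]

Pooled cuts: [3, 9, 14, 25, 40, 50, 57, 61, 84, 97, 110, 122, 133]

Fragment lengths:
  3→9: 6 bp
  9→14: 5 bp
  14→25: 11 bp
  25→40: 15 bp
  40→50: 10 bp
  50→57: 7 bp
  57→61: 4 bp
  61→84: 23 bp
  84→97: 13 bp
  97→110: 13 bp
  110→122: 12 bp
  122→133: 11 bp
  133→3 (wrap): 146-133+3 = 16 bp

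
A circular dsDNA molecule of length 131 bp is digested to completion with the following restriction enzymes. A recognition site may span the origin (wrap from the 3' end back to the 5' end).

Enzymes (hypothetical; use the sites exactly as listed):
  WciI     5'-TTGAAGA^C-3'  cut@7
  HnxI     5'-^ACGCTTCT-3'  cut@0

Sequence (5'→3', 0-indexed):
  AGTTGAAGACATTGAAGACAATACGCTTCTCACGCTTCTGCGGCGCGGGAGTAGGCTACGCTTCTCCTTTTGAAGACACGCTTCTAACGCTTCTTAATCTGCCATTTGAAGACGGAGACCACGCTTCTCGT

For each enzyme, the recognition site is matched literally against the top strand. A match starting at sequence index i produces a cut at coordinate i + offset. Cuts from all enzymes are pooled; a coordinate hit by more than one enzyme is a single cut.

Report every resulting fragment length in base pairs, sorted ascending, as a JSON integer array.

Site scan:
  WciI TTGAAGAC/7: at [2, 11, 69, 105] ⇒ [9, 18, 76, 112]
  HnxI ACGCTTCT/0: at [22, 31, 57, 77, 86, 120] ⇒ [22, 31, 57, 77, 86, 120]

Pooled cuts: [9, 18, 22, 31, 57, 76, 77, 86, 112, 120]

Fragment lengths:
  9→18: 9 bp
  18→22: 4 bp
  22→31: 9 bp
  31→57: 26 bp
  57→76: 19 bp
  76→77: 1 bp
  77→86: 9 bp
  86→112: 26 bp
  112→120: 8 bp
  120→9 (wrap): 131-120+9 = 20 bp

[1,4,8,9,9,9,19,20,26,26]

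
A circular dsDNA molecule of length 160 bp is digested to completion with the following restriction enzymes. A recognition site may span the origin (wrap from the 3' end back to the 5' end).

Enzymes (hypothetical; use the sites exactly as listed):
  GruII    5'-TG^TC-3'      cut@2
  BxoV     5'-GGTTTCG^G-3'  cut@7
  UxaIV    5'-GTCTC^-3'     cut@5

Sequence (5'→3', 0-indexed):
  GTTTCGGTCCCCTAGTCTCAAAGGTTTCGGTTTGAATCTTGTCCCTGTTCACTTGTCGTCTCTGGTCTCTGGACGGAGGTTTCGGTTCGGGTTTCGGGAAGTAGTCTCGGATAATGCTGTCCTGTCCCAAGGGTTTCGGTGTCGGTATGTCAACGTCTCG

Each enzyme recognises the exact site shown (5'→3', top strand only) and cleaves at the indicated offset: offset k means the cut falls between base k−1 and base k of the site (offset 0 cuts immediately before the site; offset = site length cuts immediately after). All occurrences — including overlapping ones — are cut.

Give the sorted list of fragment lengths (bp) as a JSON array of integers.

Site scan:
  GruII TGTC/2: at [39, 53, 117, 122, 139, 147] ⇒ [41, 55, 119, 124, 141, 149]
  BxoV GGTTTCGG/7: at [22, 77, 89, 131, 159] ⇒ [6, 29, 84, 96, 138]
  UxaIV GTCTC/5: at [14, 57, 64, 103, 154] ⇒ [19, 62, 69, 108, 159]

Pooled cuts: [6, 19, 29, 41, 55, 62, 69, 84, 96, 108, 119, 124, 138, 141, 149, 159]

Fragment lengths:
  6→19: 13 bp
  19→29: 10 bp
  29→41: 12 bp
  41→55: 14 bp
  55→62: 7 bp
  62→69: 7 bp
  69→84: 15 bp
  84→96: 12 bp
  96→108: 12 bp
  108→119: 11 bp
  119→124: 5 bp
  124→138: 14 bp
  138→141: 3 bp
  141→149: 8 bp
  149→159: 10 bp
  159→6 (wrap): 160-159+6 = 7 bp

[3,5,7,7,7,8,10,10,11,12,12,12,13,14,14,15]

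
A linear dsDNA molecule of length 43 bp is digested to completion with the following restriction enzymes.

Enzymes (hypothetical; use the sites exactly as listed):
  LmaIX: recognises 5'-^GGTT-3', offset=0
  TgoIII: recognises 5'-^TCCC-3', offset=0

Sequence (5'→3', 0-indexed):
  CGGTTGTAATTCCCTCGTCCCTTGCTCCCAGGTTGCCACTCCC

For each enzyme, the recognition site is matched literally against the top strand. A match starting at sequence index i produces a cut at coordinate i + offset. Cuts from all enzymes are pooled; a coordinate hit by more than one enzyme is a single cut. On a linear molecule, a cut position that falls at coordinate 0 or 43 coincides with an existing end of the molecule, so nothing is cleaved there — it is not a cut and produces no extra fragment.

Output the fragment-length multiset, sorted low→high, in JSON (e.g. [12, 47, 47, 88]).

Scan for sites:
  LmaIX (GGTT, off=0): starts [1, 30] → cuts [1, 30]
  TgoIII (TCCC, off=0): starts [10, 17, 25, 39] → cuts [10, 17, 25, 39]

All cut coordinates (distinct, sorted): [1, 10, 17, 25, 30, 39]

Fragments:
  [0,1): 1 bp
  [1,10): 9 bp
  [10,17): 7 bp
  [17,25): 8 bp
  [25,30): 5 bp
  [30,39): 9 bp
  [39,43): 4 bp

[1,4,5,7,8,9,9]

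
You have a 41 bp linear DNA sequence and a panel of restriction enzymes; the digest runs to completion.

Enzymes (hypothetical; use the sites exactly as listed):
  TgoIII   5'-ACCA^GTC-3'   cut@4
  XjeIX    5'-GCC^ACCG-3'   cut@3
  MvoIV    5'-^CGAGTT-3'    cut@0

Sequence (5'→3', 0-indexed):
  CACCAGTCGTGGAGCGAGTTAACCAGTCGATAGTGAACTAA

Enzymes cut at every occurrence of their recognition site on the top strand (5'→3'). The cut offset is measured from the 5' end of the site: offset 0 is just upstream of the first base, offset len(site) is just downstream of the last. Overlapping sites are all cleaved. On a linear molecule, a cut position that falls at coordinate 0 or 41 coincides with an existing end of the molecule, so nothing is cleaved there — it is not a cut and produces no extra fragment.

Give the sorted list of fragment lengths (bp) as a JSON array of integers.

Scan for sites:
  TgoIII (ACCAGTC, off=4): starts [1, 21] → cuts [5, 25]
  XjeIX (GCCACCG, off=3): no sites
  MvoIV (CGAGTT, off=0): starts [14] → cuts [14]

Pooled cuts: [5, 14, 25]

Fragments:
  [0,5): 5 bp
  [5,14): 9 bp
  [14,25): 11 bp
  [25,41): 16 bp

[5,9,11,16]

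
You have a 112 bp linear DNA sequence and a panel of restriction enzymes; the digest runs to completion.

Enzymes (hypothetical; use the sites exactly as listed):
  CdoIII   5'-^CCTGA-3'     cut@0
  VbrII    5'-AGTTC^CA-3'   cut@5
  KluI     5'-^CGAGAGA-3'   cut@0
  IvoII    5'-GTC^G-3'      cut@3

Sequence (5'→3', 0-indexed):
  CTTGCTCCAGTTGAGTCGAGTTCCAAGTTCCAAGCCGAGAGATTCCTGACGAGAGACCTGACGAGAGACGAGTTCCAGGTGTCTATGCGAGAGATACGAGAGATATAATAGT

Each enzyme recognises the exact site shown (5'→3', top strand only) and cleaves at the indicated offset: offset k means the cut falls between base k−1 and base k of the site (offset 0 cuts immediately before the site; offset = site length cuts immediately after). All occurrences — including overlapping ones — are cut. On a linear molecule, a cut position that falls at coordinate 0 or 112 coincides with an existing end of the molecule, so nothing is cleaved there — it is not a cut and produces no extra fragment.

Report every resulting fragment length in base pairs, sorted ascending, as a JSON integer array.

[5,5,5,6,7,7,9,9,12,14,16,17]

Scan for sites:
  CdoIII CCTGA/0: at [44, 56] ⇒ [44, 56]
  VbrII AGTTCCA/5: at [18, 25, 70] ⇒ [23, 30, 75]
  KluI CGAGAGA/0: at [35, 49, 61, 87, 96] ⇒ [35, 49, 61, 87, 96]
  IvoII GTCG/3: at [14] ⇒ [17]

Pooled cuts: [17, 23, 30, 35, 44, 49, 56, 61, 75, 87, 96]

Fragments:
  [0,17): 17 bp
  [17,23): 6 bp
  [23,30): 7 bp
  [30,35): 5 bp
  [35,44): 9 bp
  [44,49): 5 bp
  [49,56): 7 bp
  [56,61): 5 bp
  [61,75): 14 bp
  [75,87): 12 bp
  [87,96): 9 bp
  [96,112): 16 bp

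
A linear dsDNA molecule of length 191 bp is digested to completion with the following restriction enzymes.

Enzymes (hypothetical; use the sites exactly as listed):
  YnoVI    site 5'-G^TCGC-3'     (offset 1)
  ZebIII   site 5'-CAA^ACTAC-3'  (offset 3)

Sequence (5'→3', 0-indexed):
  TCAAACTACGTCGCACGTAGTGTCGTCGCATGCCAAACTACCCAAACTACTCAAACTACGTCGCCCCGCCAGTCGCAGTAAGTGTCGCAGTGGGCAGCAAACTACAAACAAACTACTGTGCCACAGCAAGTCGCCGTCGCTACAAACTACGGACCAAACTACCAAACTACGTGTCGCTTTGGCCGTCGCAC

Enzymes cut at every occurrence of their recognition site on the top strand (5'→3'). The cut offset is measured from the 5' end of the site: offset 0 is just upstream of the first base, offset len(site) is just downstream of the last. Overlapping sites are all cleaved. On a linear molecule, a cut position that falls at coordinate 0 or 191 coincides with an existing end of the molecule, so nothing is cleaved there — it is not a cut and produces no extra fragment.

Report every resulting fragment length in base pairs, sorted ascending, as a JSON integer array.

[4,6,6,6,6,8,8,9,9,9,11,11,12,12,12,12,15,16,19]

Per-enzyme occurrences:
  YnoVI (GTCGC, off=1): starts [9, 24, 59, 71, 83, 129, 135, 172, 184] → cuts [10, 25, 60, 72, 84, 130, 136, 173, 185]
  ZebIII (CAAACTAC, off=3): starts [1, 33, 42, 51, 97, 108, 142, 154, 162] → cuts [4, 36, 45, 54, 100, 111, 145, 157, 165]

Pooled cuts: [4, 10, 25, 36, 45, 54, 60, 72, 84, 100, 111, 130, 136, 145, 157, 165, 173, 185]

Fragments:
  [0,4): 4 bp
  [4,10): 6 bp
  [10,25): 15 bp
  [25,36): 11 bp
  [36,45): 9 bp
  [45,54): 9 bp
  [54,60): 6 bp
  [60,72): 12 bp
  [72,84): 12 bp
  [84,100): 16 bp
  [100,111): 11 bp
  [111,130): 19 bp
  [130,136): 6 bp
  [136,145): 9 bp
  [145,157): 12 bp
  [157,165): 8 bp
  [165,173): 8 bp
  [173,185): 12 bp
  [185,191): 6 bp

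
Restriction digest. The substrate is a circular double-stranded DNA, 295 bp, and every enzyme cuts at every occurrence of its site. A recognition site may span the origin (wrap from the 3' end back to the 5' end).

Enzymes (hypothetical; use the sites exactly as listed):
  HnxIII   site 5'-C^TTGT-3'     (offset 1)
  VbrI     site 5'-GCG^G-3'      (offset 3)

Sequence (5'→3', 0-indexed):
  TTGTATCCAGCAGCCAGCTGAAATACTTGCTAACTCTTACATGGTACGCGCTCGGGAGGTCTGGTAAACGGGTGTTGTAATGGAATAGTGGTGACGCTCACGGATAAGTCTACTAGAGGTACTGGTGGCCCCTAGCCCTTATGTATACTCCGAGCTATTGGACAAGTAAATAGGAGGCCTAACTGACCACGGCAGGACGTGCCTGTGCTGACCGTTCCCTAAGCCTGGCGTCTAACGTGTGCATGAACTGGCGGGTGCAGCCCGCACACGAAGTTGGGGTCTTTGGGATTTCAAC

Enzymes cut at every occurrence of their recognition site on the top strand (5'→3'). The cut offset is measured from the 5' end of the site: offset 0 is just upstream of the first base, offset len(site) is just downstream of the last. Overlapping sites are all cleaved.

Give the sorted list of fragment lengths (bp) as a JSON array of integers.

Scan for sites:
  HnxIII CTTGT/1: at [294] ⇒ [0]
  VbrI GCGG/3: at [250] ⇒ [253]

Pooled cuts: [0, 253]

Fragments:
  0→253: 253 bp
  253→0 (wrap): 295-253+0 = 42 bp

[42,253]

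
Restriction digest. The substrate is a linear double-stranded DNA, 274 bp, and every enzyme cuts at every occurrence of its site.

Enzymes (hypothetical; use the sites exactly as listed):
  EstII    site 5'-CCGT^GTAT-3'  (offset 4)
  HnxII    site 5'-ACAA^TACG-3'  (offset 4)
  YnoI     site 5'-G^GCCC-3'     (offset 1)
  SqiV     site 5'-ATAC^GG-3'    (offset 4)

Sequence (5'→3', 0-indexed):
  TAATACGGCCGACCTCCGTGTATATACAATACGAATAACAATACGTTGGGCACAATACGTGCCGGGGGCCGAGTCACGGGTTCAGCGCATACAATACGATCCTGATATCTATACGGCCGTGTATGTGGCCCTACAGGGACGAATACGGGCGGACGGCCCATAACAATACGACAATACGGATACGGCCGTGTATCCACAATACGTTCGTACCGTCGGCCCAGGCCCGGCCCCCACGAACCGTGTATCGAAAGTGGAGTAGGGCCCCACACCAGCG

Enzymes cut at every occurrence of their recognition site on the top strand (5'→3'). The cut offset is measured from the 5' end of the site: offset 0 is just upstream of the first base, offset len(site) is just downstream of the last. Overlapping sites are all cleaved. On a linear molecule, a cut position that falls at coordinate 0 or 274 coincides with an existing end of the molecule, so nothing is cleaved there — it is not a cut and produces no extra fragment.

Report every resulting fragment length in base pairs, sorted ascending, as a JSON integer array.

Scan for sites:
  EstII (CCGTGTAT, off=4): starts [15, 116, 185, 237] → cuts [19, 120, 189, 241]
  HnxII (ACAATACG, off=4): starts [25, 37, 51, 90, 162, 170, 195] → cuts [29, 41, 55, 94, 166, 174, 199]
  YnoI (GGCCC, off=1): starts [126, 154, 214, 220, 225, 259] → cuts [127, 155, 215, 221, 226, 260]
  SqiV (ATACGG, off=4): starts [2, 110, 142, 173, 179] → cuts [6, 114, 146, 177, 183]

All cut coordinates (distinct, sorted): [6, 19, 29, 41, 55, 94, 114, 120, 127, 146, 155, 166, 174, 177, 183, 189, 199, 215, 221, 226, 241, 260]

Fragments:
  [0,6): 6 bp
  [6,19): 13 bp
  [19,29): 10 bp
  [29,41): 12 bp
  [41,55): 14 bp
  [55,94): 39 bp
  [94,114): 20 bp
  [114,120): 6 bp
  [120,127): 7 bp
  [127,146): 19 bp
  [146,155): 9 bp
  [155,166): 11 bp
  [166,174): 8 bp
  [174,177): 3 bp
  [177,183): 6 bp
  [183,189): 6 bp
  [189,199): 10 bp
  [199,215): 16 bp
  [215,221): 6 bp
  [221,226): 5 bp
  [226,241): 15 bp
  [241,260): 19 bp
  [260,274): 14 bp

[3,5,6,6,6,6,6,7,8,9,10,10,11,12,13,14,14,15,16,19,19,20,39]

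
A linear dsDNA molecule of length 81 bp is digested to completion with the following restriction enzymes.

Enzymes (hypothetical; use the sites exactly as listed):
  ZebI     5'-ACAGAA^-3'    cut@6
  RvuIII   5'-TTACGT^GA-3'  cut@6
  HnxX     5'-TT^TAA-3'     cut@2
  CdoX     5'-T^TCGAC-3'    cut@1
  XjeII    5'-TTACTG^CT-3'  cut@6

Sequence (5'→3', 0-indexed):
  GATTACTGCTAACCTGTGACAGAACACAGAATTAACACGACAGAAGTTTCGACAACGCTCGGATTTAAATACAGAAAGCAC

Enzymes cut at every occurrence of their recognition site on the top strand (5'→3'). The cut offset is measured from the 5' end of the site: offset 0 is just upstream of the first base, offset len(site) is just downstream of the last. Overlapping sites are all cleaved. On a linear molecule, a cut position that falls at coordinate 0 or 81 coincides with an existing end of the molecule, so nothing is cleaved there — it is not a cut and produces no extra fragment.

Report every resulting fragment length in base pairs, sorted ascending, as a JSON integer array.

[3,5,7,8,11,14,16,17]

Per-enzyme occurrences:
  ZebI ACAGAA/6: at [18, 25, 39, 70] ⇒ [24, 31, 45, 76]
  RvuIII (TTACGTGA, off=6): no sites
  HnxX TTTAA/2: at [63] ⇒ [65]
  CdoX TTCGAC/1: at [47] ⇒ [48]
  XjeII TTACTGCT/6: at [2] ⇒ [8]

All cut coordinates (distinct, sorted): [8, 24, 31, 45, 48, 65, 76]

Fragment lengths:
  [0,8): 8 bp
  [8,24): 16 bp
  [24,31): 7 bp
  [31,45): 14 bp
  [45,48): 3 bp
  [48,65): 17 bp
  [65,76): 11 bp
  [76,81): 5 bp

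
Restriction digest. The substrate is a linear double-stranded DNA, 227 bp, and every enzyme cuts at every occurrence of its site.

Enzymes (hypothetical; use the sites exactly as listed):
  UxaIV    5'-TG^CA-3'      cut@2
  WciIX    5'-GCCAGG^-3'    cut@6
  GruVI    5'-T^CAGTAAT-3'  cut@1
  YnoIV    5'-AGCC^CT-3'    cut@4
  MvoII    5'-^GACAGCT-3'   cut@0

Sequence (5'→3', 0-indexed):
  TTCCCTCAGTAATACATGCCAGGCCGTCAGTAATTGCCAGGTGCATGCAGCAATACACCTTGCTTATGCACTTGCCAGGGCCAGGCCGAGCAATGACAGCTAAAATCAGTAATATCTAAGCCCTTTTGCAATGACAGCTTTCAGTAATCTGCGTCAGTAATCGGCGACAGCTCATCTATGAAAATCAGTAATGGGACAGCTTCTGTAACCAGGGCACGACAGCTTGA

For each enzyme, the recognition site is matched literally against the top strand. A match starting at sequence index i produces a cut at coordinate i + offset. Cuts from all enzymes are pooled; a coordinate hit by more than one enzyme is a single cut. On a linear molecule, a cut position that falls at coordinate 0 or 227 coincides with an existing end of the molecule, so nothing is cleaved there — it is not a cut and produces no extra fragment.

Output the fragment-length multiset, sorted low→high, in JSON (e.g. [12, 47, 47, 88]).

Site scan:
  UxaIV (TGCA, off=2): starts [41, 45, 66, 126] → cuts [43, 47, 68, 128]
  WciIX (GCCAGG, off=6): starts [17, 35, 73, 79] → cuts [23, 41, 79, 85]
  GruVI (TCAGTAAT, off=1): starts [5, 26, 105, 140, 153, 184] → cuts [6, 27, 106, 141, 154, 185]
  YnoIV (AGCCCT, off=4): starts [118] → cuts [122]
  MvoII (GACAGCT, off=0): starts [94, 132, 165, 194, 217] → cuts [94, 132, 165, 194, 217]

All cut coordinates (distinct, sorted): [6, 23, 27, 41, 43, 47, 68, 79, 85, 94, 106, 122, 128, 132, 141, 154, 165, 185, 194, 217]

Fragments:
  [0,6): 6 bp
  [6,23): 17 bp
  [23,27): 4 bp
  [27,41): 14 bp
  [41,43): 2 bp
  [43,47): 4 bp
  [47,68): 21 bp
  [68,79): 11 bp
  [79,85): 6 bp
  [85,94): 9 bp
  [94,106): 12 bp
  [106,122): 16 bp
  [122,128): 6 bp
  [128,132): 4 bp
  [132,141): 9 bp
  [141,154): 13 bp
  [154,165): 11 bp
  [165,185): 20 bp
  [185,194): 9 bp
  [194,217): 23 bp
  [217,227): 10 bp

[2,4,4,4,6,6,6,9,9,9,10,11,11,12,13,14,16,17,20,21,23]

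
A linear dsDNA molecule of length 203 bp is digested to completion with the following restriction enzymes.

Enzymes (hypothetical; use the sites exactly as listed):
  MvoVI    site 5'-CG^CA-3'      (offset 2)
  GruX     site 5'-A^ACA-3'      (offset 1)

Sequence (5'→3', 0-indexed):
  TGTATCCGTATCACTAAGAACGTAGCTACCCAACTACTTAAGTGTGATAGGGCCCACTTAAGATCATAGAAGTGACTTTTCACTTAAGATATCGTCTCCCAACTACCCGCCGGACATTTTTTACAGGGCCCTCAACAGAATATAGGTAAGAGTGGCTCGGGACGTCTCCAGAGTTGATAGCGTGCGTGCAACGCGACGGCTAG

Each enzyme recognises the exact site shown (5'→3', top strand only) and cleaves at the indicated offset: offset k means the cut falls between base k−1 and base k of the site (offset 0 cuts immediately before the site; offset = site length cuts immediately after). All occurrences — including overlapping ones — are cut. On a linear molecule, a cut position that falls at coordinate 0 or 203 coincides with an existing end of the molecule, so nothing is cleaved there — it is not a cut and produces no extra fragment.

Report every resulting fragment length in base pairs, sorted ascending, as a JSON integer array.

Scan for sites:
  MvoVI (CGCA, off=2): no sites
  GruX (AACA, off=1): starts [133] → cuts [134]

Pooled cuts: [134]

Fragment lengths:
  [0,134): 134 bp
  [134,203): 69 bp

[69,134]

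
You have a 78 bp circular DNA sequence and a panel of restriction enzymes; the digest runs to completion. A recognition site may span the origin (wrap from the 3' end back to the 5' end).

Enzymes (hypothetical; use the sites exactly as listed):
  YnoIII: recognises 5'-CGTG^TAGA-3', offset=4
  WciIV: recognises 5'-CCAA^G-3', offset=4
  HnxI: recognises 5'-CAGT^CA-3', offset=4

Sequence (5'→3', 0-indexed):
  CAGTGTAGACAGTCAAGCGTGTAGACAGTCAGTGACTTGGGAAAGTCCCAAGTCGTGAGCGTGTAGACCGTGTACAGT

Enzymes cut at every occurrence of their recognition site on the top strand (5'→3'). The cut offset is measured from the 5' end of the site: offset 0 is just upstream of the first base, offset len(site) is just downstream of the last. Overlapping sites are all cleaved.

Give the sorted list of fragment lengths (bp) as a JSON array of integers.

Per-enzyme occurrences:
  YnoIII CGTGTAGA/4: at [17, 59] ⇒ [21, 63]
  WciIV CCAAG/4: at [47] ⇒ [51]
  HnxI CAGTCA/4: at [9, 25, 74] ⇒ [0, 13, 29]

All cut coordinates (distinct, sorted): [0, 13, 21, 29, 51, 63]

Fragment lengths:
  0→13: 13 bp
  13→21: 8 bp
  21→29: 8 bp
  29→51: 22 bp
  51→63: 12 bp
  63→0 (wrap): 78-63+0 = 15 bp

[8,8,12,13,15,22]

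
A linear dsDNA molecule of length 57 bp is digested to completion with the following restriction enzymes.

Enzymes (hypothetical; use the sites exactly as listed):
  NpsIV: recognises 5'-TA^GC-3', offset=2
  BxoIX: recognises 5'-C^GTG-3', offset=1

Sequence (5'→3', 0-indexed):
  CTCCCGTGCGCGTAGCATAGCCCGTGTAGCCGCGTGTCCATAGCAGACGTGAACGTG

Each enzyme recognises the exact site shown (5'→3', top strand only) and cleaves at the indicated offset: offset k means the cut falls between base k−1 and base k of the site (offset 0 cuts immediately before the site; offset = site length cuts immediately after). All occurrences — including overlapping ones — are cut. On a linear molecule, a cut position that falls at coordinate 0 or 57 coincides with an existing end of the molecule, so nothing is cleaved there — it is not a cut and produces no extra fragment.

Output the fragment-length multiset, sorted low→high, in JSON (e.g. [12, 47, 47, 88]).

Per-enzyme occurrences:
  NpsIV TAGC/2: at [12, 17, 26, 40] ⇒ [14, 19, 28, 42]
  BxoIX CGTG/1: at [4, 22, 32, 47, 53] ⇒ [5, 23, 33, 48, 54]

Pooled cuts: [5, 14, 19, 23, 28, 33, 42, 48, 54]

Fragments:
  [0,5): 5 bp
  [5,14): 9 bp
  [14,19): 5 bp
  [19,23): 4 bp
  [23,28): 5 bp
  [28,33): 5 bp
  [33,42): 9 bp
  [42,48): 6 bp
  [48,54): 6 bp
  [54,57): 3 bp

[3,4,5,5,5,5,6,6,9,9]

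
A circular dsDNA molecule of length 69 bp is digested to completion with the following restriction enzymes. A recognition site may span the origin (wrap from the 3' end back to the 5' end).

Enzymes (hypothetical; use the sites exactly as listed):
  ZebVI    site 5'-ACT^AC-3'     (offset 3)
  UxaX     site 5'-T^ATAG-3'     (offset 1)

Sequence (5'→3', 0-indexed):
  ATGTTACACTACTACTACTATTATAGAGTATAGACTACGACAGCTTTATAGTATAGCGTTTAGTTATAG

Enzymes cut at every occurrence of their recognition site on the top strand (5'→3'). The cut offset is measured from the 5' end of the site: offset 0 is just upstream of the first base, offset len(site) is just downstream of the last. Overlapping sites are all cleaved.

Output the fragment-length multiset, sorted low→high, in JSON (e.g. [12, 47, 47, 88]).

[3,3,5,6,7,7,11,13,14]

Scan for sites:
  ZebVI ACTAC/3: at [7, 10, 13, 33] ⇒ [10, 13, 16, 36]
  UxaX TATAG/1: at [21, 28, 46, 51, 64] ⇒ [22, 29, 47, 52, 65]

Pooled cuts: [10, 13, 16, 22, 29, 36, 47, 52, 65]

Fragments:
  10→13: 3 bp
  13→16: 3 bp
  16→22: 6 bp
  22→29: 7 bp
  29→36: 7 bp
  36→47: 11 bp
  47→52: 5 bp
  52→65: 13 bp
  65→10 (wrap): 69-65+10 = 14 bp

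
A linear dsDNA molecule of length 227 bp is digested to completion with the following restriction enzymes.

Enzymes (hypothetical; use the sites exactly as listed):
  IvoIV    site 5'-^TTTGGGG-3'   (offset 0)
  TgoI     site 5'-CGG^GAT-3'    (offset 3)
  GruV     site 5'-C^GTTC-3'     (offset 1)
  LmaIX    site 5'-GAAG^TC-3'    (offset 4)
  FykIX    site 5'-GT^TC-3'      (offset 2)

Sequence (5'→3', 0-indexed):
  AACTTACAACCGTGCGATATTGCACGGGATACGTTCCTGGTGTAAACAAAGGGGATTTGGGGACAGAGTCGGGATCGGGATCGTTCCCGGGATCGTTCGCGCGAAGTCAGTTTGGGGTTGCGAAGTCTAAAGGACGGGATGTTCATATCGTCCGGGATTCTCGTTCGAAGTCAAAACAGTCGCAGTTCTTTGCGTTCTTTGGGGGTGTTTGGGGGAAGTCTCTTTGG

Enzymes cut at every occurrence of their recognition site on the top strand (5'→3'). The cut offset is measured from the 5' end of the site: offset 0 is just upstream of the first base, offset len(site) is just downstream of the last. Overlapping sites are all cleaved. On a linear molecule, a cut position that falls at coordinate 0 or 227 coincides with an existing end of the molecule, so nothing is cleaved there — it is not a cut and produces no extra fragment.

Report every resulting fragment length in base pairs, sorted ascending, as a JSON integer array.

[2,2,2,2,2,2,4,4,4,5,5,6,6,6,7,7,9,10,10,11,12,13,15,16,17,21,27]

Site scan:
  IvoIV (TTTGGGG, off=0): starts [55, 110, 197, 207] → cuts [55, 110, 197, 207]
  TgoI (CGGGAT, off=3): starts [24, 69, 75, 87, 134, 152] → cuts [27, 72, 78, 90, 137, 155]
  GruV (CGTTC, off=1): starts [31, 81, 93, 161, 192] → cuts [32, 82, 94, 162, 193]
  LmaIX (GAAGTC, off=4): starts [102, 121, 166, 214] → cuts [106, 125, 170, 218]
  FykIX (GTTC, off=2): starts [32, 82, 94, 140, 162, 184, 193] → cuts [34, 84, 96, 142, 164, 186, 195]

Pooled cuts: [27, 32, 34, 55, 72, 78, 82, 84, 90, 94, 96, 106, 110, 125, 137, 142, 155, 162, 164, 170, 186, 193, 195, 197, 207, 218]

Fragment lengths:
  [0,27): 27 bp
  [27,32): 5 bp
  [32,34): 2 bp
  [34,55): 21 bp
  [55,72): 17 bp
  [72,78): 6 bp
  [78,82): 4 bp
  [82,84): 2 bp
  [84,90): 6 bp
  [90,94): 4 bp
  [94,96): 2 bp
  [96,106): 10 bp
  [106,110): 4 bp
  [110,125): 15 bp
  [125,137): 12 bp
  [137,142): 5 bp
  [142,155): 13 bp
  [155,162): 7 bp
  [162,164): 2 bp
  [164,170): 6 bp
  [170,186): 16 bp
  [186,193): 7 bp
  [193,195): 2 bp
  [195,197): 2 bp
  [197,207): 10 bp
  [207,218): 11 bp
  [218,227): 9 bp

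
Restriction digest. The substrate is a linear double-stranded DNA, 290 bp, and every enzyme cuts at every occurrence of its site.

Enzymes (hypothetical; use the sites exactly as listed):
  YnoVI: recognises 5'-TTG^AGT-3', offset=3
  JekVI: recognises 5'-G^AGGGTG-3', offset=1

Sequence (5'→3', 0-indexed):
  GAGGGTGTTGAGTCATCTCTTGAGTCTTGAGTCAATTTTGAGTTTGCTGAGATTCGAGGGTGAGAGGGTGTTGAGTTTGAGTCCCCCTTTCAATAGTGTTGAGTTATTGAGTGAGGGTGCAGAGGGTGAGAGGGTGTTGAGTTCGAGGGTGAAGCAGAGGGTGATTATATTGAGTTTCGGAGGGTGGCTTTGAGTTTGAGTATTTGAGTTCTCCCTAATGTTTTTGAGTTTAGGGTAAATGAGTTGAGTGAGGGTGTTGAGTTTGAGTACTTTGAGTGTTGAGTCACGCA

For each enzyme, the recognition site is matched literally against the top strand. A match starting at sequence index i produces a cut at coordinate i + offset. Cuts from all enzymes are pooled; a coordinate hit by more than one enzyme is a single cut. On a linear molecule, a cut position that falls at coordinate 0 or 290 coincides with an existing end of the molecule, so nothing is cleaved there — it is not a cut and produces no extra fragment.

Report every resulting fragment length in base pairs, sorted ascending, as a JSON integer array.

Per-enzyme occurrences:
  YnoVI TTGAGT/3: at [7, 19, 26, 37, 70, 76, 98, 106, 136, 169, 189, 195, 203, 223, 243, 256, 262, 271, 278] ⇒ [10, 22, 29, 40, 73, 79, 101, 109, 139, 172, 192, 198, 206, 226, 246, 259, 265, 274, 281]
  JekVI GAGGGTG/1: at [0, 55, 63, 112, 121, 129, 144, 156, 179, 249] ⇒ [1, 56, 64, 113, 122, 130, 145, 157, 180, 250]

Pooled cuts: [1, 10, 22, 29, 40, 56, 64, 73, 79, 101, 109, 113, 122, 130, 139, 145, 157, 172, 180, 192, 198, 206, 226, 246, 250, 259, 265, 274, 281]

Fragments:
  [0,1): 1 bp
  [1,10): 9 bp
  [10,22): 12 bp
  [22,29): 7 bp
  [29,40): 11 bp
  [40,56): 16 bp
  [56,64): 8 bp
  [64,73): 9 bp
  [73,79): 6 bp
  [79,101): 22 bp
  [101,109): 8 bp
  [109,113): 4 bp
  [113,122): 9 bp
  [122,130): 8 bp
  [130,139): 9 bp
  [139,145): 6 bp
  [145,157): 12 bp
  [157,172): 15 bp
  [172,180): 8 bp
  [180,192): 12 bp
  [192,198): 6 bp
  [198,206): 8 bp
  [206,226): 20 bp
  [226,246): 20 bp
  [246,250): 4 bp
  [250,259): 9 bp
  [259,265): 6 bp
  [265,274): 9 bp
  [274,281): 7 bp
  [281,290): 9 bp

[1,4,4,6,6,6,6,7,7,8,8,8,8,8,9,9,9,9,9,9,9,11,12,12,12,15,16,20,20,22]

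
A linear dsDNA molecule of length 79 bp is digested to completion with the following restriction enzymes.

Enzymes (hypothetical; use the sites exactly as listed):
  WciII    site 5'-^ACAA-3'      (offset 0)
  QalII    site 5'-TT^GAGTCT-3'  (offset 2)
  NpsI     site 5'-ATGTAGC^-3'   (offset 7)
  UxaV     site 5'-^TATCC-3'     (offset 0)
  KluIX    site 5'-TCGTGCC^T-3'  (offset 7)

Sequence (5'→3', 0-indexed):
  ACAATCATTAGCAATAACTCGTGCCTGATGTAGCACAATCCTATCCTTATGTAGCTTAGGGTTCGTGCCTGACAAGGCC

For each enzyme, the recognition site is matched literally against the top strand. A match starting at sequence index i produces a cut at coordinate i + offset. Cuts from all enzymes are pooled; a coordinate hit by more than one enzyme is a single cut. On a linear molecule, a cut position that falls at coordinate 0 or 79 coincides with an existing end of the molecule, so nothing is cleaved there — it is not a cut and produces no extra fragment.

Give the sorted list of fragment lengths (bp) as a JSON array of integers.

[2,7,8,9,14,14,25]

Site scan:
  WciII ACAA/0: at [0, 34, 71] ⇒ [34, 71] (position 0 is a terminus of the linear molecule — no cut)
  QalII (TTGAGTCT, off=2): no sites
  NpsI ATGTAGC/7: at [27, 48] ⇒ [34, 55]
  UxaV TATCC/0: at [41] ⇒ [41]
  KluIX TCGTGCCT/7: at [18, 62] ⇒ [25, 69]

All cut coordinates (distinct, sorted): [25, 34, 41, 55, 69, 71]

Fragments:
  [0,25): 25 bp
  [25,34): 9 bp
  [34,41): 7 bp
  [41,55): 14 bp
  [55,69): 14 bp
  [69,71): 2 bp
  [71,79): 8 bp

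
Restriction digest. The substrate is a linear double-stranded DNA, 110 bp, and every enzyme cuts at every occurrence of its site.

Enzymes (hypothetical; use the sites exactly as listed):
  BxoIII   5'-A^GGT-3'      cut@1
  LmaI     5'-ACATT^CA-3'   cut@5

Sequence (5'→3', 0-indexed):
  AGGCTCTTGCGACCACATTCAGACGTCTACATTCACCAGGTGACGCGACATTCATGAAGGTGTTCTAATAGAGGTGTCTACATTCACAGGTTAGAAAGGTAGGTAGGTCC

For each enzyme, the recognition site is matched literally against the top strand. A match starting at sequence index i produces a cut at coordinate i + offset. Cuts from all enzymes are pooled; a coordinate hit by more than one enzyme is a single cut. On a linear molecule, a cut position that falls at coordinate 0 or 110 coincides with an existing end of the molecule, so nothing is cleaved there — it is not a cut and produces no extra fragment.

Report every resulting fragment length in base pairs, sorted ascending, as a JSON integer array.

Per-enzyme occurrences:
  BxoIII AGGT/1: at [37, 57, 71, 87, 96, 100, 104] ⇒ [38, 58, 72, 88, 97, 101, 105]
  LmaI ACATTCA/5: at [14, 28, 47, 79] ⇒ [19, 33, 52, 84]

All cut coordinates (distinct, sorted): [19, 33, 38, 52, 58, 72, 84, 88, 97, 101, 105]

Fragments:
  [0,19): 19 bp
  [19,33): 14 bp
  [33,38): 5 bp
  [38,52): 14 bp
  [52,58): 6 bp
  [58,72): 14 bp
  [72,84): 12 bp
  [84,88): 4 bp
  [88,97): 9 bp
  [97,101): 4 bp
  [101,105): 4 bp
  [105,110): 5 bp

[4,4,4,5,5,6,9,12,14,14,14,19]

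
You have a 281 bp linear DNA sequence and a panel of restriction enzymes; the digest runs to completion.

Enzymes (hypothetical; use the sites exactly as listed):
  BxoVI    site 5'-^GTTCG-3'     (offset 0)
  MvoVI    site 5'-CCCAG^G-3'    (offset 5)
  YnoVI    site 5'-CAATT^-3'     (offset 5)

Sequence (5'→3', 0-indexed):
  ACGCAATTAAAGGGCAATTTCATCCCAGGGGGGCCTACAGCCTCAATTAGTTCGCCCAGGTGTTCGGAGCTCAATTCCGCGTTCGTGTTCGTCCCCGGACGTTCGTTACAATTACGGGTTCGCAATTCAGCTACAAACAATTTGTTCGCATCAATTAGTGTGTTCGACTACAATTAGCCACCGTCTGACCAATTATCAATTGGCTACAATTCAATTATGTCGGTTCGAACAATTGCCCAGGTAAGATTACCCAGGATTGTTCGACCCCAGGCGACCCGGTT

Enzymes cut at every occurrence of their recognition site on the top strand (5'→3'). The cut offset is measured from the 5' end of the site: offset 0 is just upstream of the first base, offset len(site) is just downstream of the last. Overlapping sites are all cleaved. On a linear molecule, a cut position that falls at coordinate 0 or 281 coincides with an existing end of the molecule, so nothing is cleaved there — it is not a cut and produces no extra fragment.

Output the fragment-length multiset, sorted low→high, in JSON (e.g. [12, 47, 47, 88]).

[1,1,2,4,4,4,5,5,6,6,6,7,8,9,10,10,10,11,11,12,12,13,13,14,14,14,15,15,19,20]

Site scan:
  BxoVI GTTCG/0: at [49, 61, 80, 86, 100, 117, 143, 161, 222, 258] ⇒ [49, 61, 80, 86, 100, 117, 143, 161, 222, 258]
  MvoVI CCCAGG/5: at [23, 54, 235, 249, 265] ⇒ [28, 59, 240, 254, 270]
  YnoVI CAATT/5: at [3, 14, 43, 71, 108, 122, 137, 151, 170, 189, 196, 206, 211, 229] ⇒ [8, 19, 48, 76, 113, 127, 142, 156, 175, 194, 201, 211, 216, 234]

All cut coordinates (distinct, sorted): [8, 19, 28, 48, 49, 59, 61, 76, 80, 86, 100, 113, 117, 127, 142, 143, 156, 161, 175, 194, 201, 211, 216, 222, 234, 240, 254, 258, 270]

Fragment lengths:
  [0,8): 8 bp
  [8,19): 11 bp
  [19,28): 9 bp
  [28,48): 20 bp
  [48,49): 1 bp
  [49,59): 10 bp
  [59,61): 2 bp
  [61,76): 15 bp
  [76,80): 4 bp
  [80,86): 6 bp
  [86,100): 14 bp
  [100,113): 13 bp
  [113,117): 4 bp
  [117,127): 10 bp
  [127,142): 15 bp
  [142,143): 1 bp
  [143,156): 13 bp
  [156,161): 5 bp
  [161,175): 14 bp
  [175,194): 19 bp
  [194,201): 7 bp
  [201,211): 10 bp
  [211,216): 5 bp
  [216,222): 6 bp
  [222,234): 12 bp
  [234,240): 6 bp
  [240,254): 14 bp
  [254,258): 4 bp
  [258,270): 12 bp
  [270,281): 11 bp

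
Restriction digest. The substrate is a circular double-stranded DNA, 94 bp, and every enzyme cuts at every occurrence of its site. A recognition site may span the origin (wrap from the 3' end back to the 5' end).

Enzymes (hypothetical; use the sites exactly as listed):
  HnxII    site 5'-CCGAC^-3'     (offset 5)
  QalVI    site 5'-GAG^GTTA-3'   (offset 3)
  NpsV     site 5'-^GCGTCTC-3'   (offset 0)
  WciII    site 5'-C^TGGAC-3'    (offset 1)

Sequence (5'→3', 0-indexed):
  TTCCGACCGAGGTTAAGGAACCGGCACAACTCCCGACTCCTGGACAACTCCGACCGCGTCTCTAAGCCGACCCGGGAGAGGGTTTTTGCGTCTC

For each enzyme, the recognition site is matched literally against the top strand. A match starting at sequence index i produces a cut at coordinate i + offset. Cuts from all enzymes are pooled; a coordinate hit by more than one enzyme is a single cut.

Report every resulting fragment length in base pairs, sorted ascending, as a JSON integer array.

Per-enzyme occurrences:
  HnxII CCGAC/5: at [2, 32, 49, 66] ⇒ [7, 37, 54, 71]
  QalVI GAGGTTA/3: at [8] ⇒ [11]
  NpsV GCGTCTC/0: at [55, 87] ⇒ [55, 87]
  WciII CTGGAC/1: at [39] ⇒ [40]

All cut coordinates (distinct, sorted): [7, 11, 37, 40, 54, 55, 71, 87]

Fragments:
  7→11: 4 bp
  11→37: 26 bp
  37→40: 3 bp
  40→54: 14 bp
  54→55: 1 bp
  55→71: 16 bp
  71→87: 16 bp
  87→7 (wrap): 94-87+7 = 14 bp

[1,3,4,14,14,16,16,26]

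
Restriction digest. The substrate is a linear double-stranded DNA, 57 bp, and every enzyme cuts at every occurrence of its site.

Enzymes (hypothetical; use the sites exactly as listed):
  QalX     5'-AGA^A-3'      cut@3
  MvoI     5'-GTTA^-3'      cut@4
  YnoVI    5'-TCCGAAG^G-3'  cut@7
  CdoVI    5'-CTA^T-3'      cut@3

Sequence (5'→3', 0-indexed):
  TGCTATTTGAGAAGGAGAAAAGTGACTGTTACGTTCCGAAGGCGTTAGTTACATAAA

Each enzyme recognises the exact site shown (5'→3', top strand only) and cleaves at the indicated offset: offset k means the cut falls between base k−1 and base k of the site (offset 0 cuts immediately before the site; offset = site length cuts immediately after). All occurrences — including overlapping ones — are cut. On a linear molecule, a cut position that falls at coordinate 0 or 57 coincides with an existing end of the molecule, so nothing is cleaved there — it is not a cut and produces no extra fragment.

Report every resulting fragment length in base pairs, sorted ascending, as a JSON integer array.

Site scan:
  QalX AGAA/3: at [9, 15] ⇒ [12, 18]
  MvoI GTTA/4: at [27, 43, 47] ⇒ [31, 47, 51]
  YnoVI TCCGAAGG/7: at [34] ⇒ [41]
  CdoVI CTAT/3: at [2] ⇒ [5]

All cut coordinates (distinct, sorted): [5, 12, 18, 31, 41, 47, 51]

Fragments:
  [0,5): 5 bp
  [5,12): 7 bp
  [12,18): 6 bp
  [18,31): 13 bp
  [31,41): 10 bp
  [41,47): 6 bp
  [47,51): 4 bp
  [51,57): 6 bp

[4,5,6,6,6,7,10,13]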